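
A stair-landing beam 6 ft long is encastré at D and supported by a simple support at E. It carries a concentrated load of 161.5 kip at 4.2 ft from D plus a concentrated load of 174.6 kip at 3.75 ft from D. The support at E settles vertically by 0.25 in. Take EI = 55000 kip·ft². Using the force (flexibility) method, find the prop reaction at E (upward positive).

Take the reaction at E as the redundant and release it; the primary structure is a cantilever fixed at D.
Primary-structure tip deflection at E by superposition:
  point load 161.5 at a = 4.2: Pa²(3L − a)/(6EI) = 6552/EI
  point load 174.6 at a = 3.75: Pa²(3L − a)/(6EI) = 5831/EI
  δ_0 = 12384/EI
Tip deflection under a unit load at E: L³/(3EI) = 72/EI.
With EI = 55000 kip·ft²: δ_0 = 0.22516 ft and δ_{EE} = 0.001309 ft/kip.
Compatibility — the beam at E must follow the support down by 0.02083 ft: δ_0 − R_E·δ_{EE} = 0.02083, so R_E = (0.22516 − 0.02083)/0.001309 = 156.1 kip.

R_E = 156.1 kip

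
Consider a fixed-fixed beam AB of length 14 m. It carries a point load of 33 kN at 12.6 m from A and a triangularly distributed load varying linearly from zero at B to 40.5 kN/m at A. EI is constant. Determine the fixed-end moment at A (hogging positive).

Release both end moments; the primary structure is a simply-supported span AB with redundants M_A and M_B.
Simple-span end rotations at A and B under the given loads:
  at A: point load 33 at a = 12.6: Pab(L + b)/(6LEI) = 106.7/EI
  at B: point load 33 at a = 12.6: Pab(L + a)/(6LEI) = 184.3/EI
  at A: triangular load, peak 40.5: w₀L³/(45EI) = 2470/EI
  at B: triangular load, peak 40.5: 7w₀L³/(360EI) = 2161/EI
  θ_A0 = 2576/EI,  θ_B0 = 2345/EI
Flexibility coefficients: a unit moment at one end gives L/(3EI) there and L/(6EI) at the far end, so f₁₁ = f₂₂ = 4.667/EI and f₁₂ = f₂₁ = 2.333/EI.
Compatibility — zero rotation at each built-in end:
  4.667 M_A + 2.333 M_B = 2576
  2.333 M_A + 4.667 M_B = 2345
Solving the pair gives M_A = 401.1 kN·m and M_B = 302 kN·m (hogging).

M_A = 401.1 kN·m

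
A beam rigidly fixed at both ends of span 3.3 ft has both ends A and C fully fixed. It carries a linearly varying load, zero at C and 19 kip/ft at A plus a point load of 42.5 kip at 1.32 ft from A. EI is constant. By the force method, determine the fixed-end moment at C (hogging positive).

M_C = 20.36 kip·ft

Take the two fixed-end moments M_A, M_C as redundants; the released structure is the simple span AC.
On the primary (simply-supported) span, the end slopes from the loading are:
  at A: triangular load, peak 19: w₀L³/(45EI) = 15.17/EI
  at C: triangular load, peak 19: 7w₀L³/(360EI) = 13.28/EI
  at A: point load 42.5 at a = 1.32: Pab(L + b)/(6LEI) = 29.62/EI
  at C: point load 42.5 at a = 1.32: Pab(L + a)/(6LEI) = 25.92/EI
  θ_A0 = 44.79/EI,  θ_C0 = 39.19/EI
Flexibility coefficients: a unit moment at one end gives L/(3EI) there and L/(6EI) at the far end, so f₁₁ = f₂₂ = 1.1/EI and f₁₂ = f₂₁ = 0.55/EI.
Compatibility — zero rotation at each built-in end:
  1.1 M_A + 0.55 M_C = 44.79
  0.55 M_A + 1.1 M_C = 39.19
Solving the pair gives M_A = 30.54 kip·ft and M_C = 20.36 kip·ft (hogging).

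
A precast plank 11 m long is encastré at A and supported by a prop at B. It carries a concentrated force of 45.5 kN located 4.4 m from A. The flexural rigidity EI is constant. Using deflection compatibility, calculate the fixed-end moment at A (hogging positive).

Remove the prop at B; the released (primary) structure is a cantilever built in at A.
Downward deflection at the released point B due to the loads:
  point load 45.5 at a = 4.4: Pa²(3L − a)/(6EI) = 4199/EI
Tip deflection under a unit load at B: L³/(3EI) = 443.7/EI.
The prop prevents deflection at B: R_B = δ_0/δ_{BB} = 4199/443.7 = 9.464 kN.
Moment equilibrium about A: M_A = Σ(load moments about A) − R_B·L = 200.2 − 9.464×11 = 96.1 kN·m.

M_A = 96.1 kN·m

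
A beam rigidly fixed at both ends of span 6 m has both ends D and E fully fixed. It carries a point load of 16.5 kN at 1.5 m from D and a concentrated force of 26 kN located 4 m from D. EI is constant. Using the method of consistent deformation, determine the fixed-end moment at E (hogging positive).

M_E = 27.75 kN·m

Release both end moments; the primary structure is a simply-supported span DE with redundants M_D and M_E.
End rotations of the released simple span under the applied load (×1/EI):
  at D: point load 16.5 at a = 1.5: Pab(L + b)/(6LEI) = 32.48/EI
  at E: point load 16.5 at a = 1.5: Pab(L + a)/(6LEI) = 23.2/EI
  at D: point load 26 at a = 4: Pab(L + b)/(6LEI) = 46.22/EI
  at E: point load 26 at a = 4: Pab(L + a)/(6LEI) = 57.78/EI
  θ_D0 = 78.71/EI,  θ_E0 = 80.98/EI
Flexibility coefficients: a unit moment at one end gives L/(3EI) there and L/(6EI) at the far end, so f₁₁ = f₂₂ = 2/EI and f₁₂ = f₂₁ = 1/EI.
Compatibility — zero rotation at each built-in end:
  2 M_D + 1 M_E = 78.71
  1 M_D + 2 M_E = 80.98
Solving the pair gives M_D = 25.48 kN·m and M_E = 27.75 kN·m (hogging).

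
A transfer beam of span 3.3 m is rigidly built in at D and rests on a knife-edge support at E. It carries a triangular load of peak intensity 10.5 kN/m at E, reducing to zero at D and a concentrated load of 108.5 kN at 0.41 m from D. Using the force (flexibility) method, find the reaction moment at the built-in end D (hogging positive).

Choose R_E as the redundant. The primary structure is the cantilever fixed at D.
Free-end deflection of the primary structure under the applied loading (downward +):
  triangular load, peak 10.5 at the free end: 11w₀L⁴/(120EI) = 114.1/EI
  point load 108.5 at a = 0.41: Pa²(3L − a)/(6EI) = 28.85/EI
  δ_0 = 143/EI
Flexibility coefficient — unit upward force at E: δ_{EE} = L³/(3EI) = 11.98/EI.
The prop prevents deflection at E: R_E = δ_0/δ_{EE} = 143/11.98 = 11.94 kN.
Moment equilibrium about D: M_D = Σ(load moments about D) − R_E·L = 82.6 − 11.94×3.3 = 43.21 kN·m.

M_D = 43.21 kN·m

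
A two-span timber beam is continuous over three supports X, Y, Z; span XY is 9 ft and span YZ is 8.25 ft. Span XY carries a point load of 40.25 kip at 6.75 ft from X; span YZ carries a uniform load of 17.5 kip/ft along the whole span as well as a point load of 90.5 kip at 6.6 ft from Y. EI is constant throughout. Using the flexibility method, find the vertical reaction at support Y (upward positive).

R_Y = 152.2 kip

Release continuity at Y by inserting a hinge; the redundant is the internal moment M_Y. The primary structure is two simply-supported spans XY and YZ.
Rotations at Y on the released spans (each span's end-slope, ×1/EI):
  span XY: point load 40.25 at a = 6.75: Pab(L + a)/(6LEI) = 178.3/EI
  span YZ: UDL 17.5: wL³/(24EI) = 409.4/EI
  span YZ: point load 90.5 at a = 6.6: Pab(L + b)/(6LEI) = 197.1/EI
  relative rotation θ_0 = (178.3 + 606.5)/EI = 784.8/EI
A unit hogging moment at Y produces rotation L₁/(3EI) + L₂/(3EI) = 5.75/EI.
Compatibility: M_Y·(L₁+L₂)/(3EI) = θ_0, giving M_Y = 136.5 kip·ft (hogging).
Span XY, ΣM about X with M_Y applied at Y: R_Y^{XY}·9 = 271.7 + 136.5, so R_Y^{XY} = 45.35 kip and R_X = 40.25 − 45.35 = -5.104 kip.
Span YZ, ΣM about Z: R_Y^{YZ}·8.25 = 744.9 + 136.5, so R_Y^{YZ} = 106.8 kip and R_Z = 234.9 − 106.8 = 128 kip.
R_Y = 45.35 + 106.8 = 152.2 kip.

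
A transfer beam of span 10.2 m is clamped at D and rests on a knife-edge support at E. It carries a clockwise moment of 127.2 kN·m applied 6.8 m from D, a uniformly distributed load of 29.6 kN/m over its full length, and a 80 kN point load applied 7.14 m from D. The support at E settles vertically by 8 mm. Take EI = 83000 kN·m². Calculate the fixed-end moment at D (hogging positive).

M_D = 473.1 kN·m

Remove the prop at E; the released (primary) structure is a cantilever built in at D.
Free-end deflection of the primary structure under the applied loading (downward +):
  clockwise couple 127.2 at a = 6.8: M₀a(2L − a)/(2EI) = 5882/EI
  UDL 29.6: wL⁴/(8EI) = 40050/EI
  point load 80 at a = 7.14: Pa²(3L − a)/(6EI) = 15946/EI
  δ_0 = 61878/EI
Flexibility coefficient — unit upward force at E: δ_{EE} = L³/(3EI) = 353.7/EI.
With EI = 83000 kN·m²: δ_0 = 0.74552 m and δ_{EE} = 0.004262 m/kN.
Compatibility — the beam at E must follow the support down by 0.008 m: δ_0 − R_E·δ_{EE} = 0.008, so R_E = (0.74552 − 0.008)/0.004262 = 173.1 kN.
Moment equilibrium about D: M_D = Σ(load moments about D) − R_E·L = 2238 − 173.1×10.2 = 473.1 kN·m.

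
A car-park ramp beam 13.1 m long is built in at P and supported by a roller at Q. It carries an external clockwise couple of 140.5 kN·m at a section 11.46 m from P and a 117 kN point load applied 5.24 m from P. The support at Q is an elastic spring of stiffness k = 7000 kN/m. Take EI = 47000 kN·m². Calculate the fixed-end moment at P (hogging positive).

Release the roller at Q. Primary structure: cantilever fixed at P.
Deflection at Q on the released cantilever, summing each load's contribution:
  clockwise couple 140.5 at a = 11.46: M₀a(2L − a)/(2EI) = 11867/EI
  point load 117 at a = 5.24: Pa²(3L − a)/(6EI) = 18237/EI
  δ_0 = 30103/EI
Tip deflection under a unit load at Q: L³/(3EI) = 749.4/EI.
With EI = 47000 kN·m²: δ_0 = 0.64049 m and δ_{QQ} = 0.015944 m/kN.
Compatibility — the spring shortens by R_Q/k under the reaction it provides: δ_0 − R_Q·δ_{QQ} = R_Q/k. With 1/k = 0.000143 m/kN, R_Q = δ_0 / (δ_{QQ} + 1/k) = 0.64049 / (0.015944 + 0.000143) = 39.81 kN.
Moment equilibrium about P: M_P = Σ(load moments about P) − R_Q·L = 753.6 − 39.81×13.1 = 232 kN·m.

M_P = 232 kN·m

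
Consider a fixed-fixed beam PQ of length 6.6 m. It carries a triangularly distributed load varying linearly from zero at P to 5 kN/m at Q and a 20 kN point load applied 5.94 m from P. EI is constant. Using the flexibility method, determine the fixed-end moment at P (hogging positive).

Release both end moments; the primary structure is a simply-supported span PQ with redundants M_P and M_Q.
End rotations of the released simple span under the applied load (×1/EI):
  at P: triangular load, peak 5: 7w₀L³/(360EI) = 27.95/EI
  at Q: triangular load, peak 5: w₀L³/(45EI) = 31.94/EI
  at P: point load 20 at a = 5.94: Pab(L + b)/(6LEI) = 14.37/EI
  at Q: point load 20 at a = 5.94: Pab(L + a)/(6LEI) = 24.83/EI
  θ_P0 = 42.33/EI,  θ_Q0 = 56.77/EI
Flexibility coefficients: a unit moment at one end gives L/(3EI) there and L/(6EI) at the far end, so f₁₁ = f₂₂ = 2.2/EI and f₁₂ = f₂₁ = 1.1/EI.
Compatibility — zero rotation at each built-in end:
  2.2 M_P + 1.1 M_Q = 42.33
  1.1 M_P + 2.2 M_Q = 56.77
Solving the pair gives M_P = 8.448 kN·m and M_Q = 21.58 kN·m (hogging).

M_P = 8.448 kN·m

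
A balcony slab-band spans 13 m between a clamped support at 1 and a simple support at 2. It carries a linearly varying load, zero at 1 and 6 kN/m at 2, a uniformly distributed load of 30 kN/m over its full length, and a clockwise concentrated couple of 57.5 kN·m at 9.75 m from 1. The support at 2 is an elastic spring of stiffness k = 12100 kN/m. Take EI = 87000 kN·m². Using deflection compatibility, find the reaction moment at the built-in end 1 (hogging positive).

Release the roller at 2. Primary structure: cantilever fixed at 1.
Downward deflection at the released point 2 due to the loads:
  triangular load, peak 6 at the free end: 11w₀L⁴/(120EI) = 15709/EI
  UDL 30: wL⁴/(8EI) = 107104/EI
  clockwise couple 57.5 at a = 9.75: M₀a(2L − a)/(2EI) = 4555/EI
  δ_0 = 127367/EI
Tip deflection under a unit load at 2: L³/(3EI) = 732.3/EI.
With EI = 87000 kN·m²: δ_0 = 1.464 m and δ_{22} = 0.008418 m/kN.
Compatibility — the spring shortens by R_2/k under the reaction it provides: δ_0 − R_2·δ_{22} = R_2/k. With 1/k = 0.000083 m/kN, R_2 = δ_0 / (δ_{22} + 1/k) = 1.464 / (0.008418 + 0.000083) = 172.2 kN.
Moment equilibrium about 1: M_1 = Σ(load moments about 1) − R_2·L = 2930 − 172.2×13 = 691.5 kN·m.

M_1 = 691.5 kN·m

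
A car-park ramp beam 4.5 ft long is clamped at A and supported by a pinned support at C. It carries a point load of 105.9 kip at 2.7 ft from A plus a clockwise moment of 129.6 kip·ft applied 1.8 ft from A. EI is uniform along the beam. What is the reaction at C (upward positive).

R_C = 73.4 kip

Remove the prop at C; the released (primary) structure is a cantilever built in at A.
Free-end deflection of the primary structure under the applied loading (downward +):
  point load 105.9 at a = 2.7: Pa²(3L − a)/(6EI) = 1390/EI
  clockwise couple 129.6 at a = 1.8: M₀a(2L − a)/(2EI) = 839.8/EI
  δ_0 = 2229/EI
Flexibility coefficient — unit upward force at C: δ_{CC} = L³/(3EI) = 30.38/EI.
Compatibility at C: δ_0 − R_C·δ_{CC} = 0, so R_C = 2229/30.38 = 73.4 kip.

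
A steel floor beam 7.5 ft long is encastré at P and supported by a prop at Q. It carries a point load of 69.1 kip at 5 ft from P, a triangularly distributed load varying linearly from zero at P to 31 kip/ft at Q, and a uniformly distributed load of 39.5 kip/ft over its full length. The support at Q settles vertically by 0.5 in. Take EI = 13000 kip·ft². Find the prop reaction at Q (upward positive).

R_Q = 207 kip

Take the reaction at Q as the redundant and release it; the primary structure is a cantilever fixed at P.
Free-end deflection of the primary structure under the applied loading (downward +):
  point load 69.1 at a = 5: Pa²(3L − a)/(6EI) = 5039/EI
  triangular load, peak 31 at the free end: 11w₀L⁴/(120EI) = 8991/EI
  UDL 39.5: wL⁴/(8EI) = 15623/EI
  δ_0 = 29652/EI
Flexibility coefficient — unit upward force at Q: δ_{QQ} = L³/(3EI) = 140.6/EI.
With EI = 13000 kip·ft²: δ_0 = 2.2809 ft and δ_{QQ} = 0.010817 ft/kip.
Compatibility — the beam at Q must follow the support down by 0.04167 ft: δ_0 − R_Q·δ_{QQ} = 0.04167, so R_Q = (2.2809 − 0.04167)/0.010817 = 207 kip.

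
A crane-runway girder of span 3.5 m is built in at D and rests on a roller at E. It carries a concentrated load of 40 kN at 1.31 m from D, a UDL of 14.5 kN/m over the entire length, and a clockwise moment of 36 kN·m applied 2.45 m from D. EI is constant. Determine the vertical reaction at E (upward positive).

Remove the prop at E; the released (primary) structure is a cantilever built in at D.
Free-end deflection of the primary structure under the applied loading (downward +):
  point load 40 at a = 1.31: Pa²(3L − a)/(6EI) = 105.1/EI
  UDL 14.5: wL⁴/(8EI) = 272/EI
  clockwise couple 36 at a = 2.45: M₀a(2L − a)/(2EI) = 200.7/EI
  δ_0 = 577.8/EI
Tip deflection under a unit load at E: L³/(3EI) = 14.29/EI.
Compatibility at E: δ_0 − R_E·δ_{EE} = 0, so R_E = 577.8/14.29 = 40.43 kN.

R_E = 40.43 kN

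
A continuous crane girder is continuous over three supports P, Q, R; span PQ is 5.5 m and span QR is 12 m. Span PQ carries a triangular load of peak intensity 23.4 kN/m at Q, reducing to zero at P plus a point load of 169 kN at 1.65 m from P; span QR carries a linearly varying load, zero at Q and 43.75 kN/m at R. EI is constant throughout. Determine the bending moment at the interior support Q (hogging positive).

M_Q = 306.7 kN·m

Insert a hinge at Q; M_Q is the redundant, and each span becomes simply supported.
Rotations at Q on the released spans (each span's end-slope, ×1/EI):
  span PQ: triangular load, peak 23.4: w₀L³/(45EI) = 86.52/EI
  span PQ: point load 169 at a = 1.65: Pab(L + a)/(6LEI) = 232.6/EI
  span QR: triangular load, peak 43.75: 7w₀L³/(360EI) = 1470/EI
  relative rotation θ_0 = (319.1 + 1470)/EI = 1789/EI
A unit hogging moment at Q produces rotation L₁/(3EI) + L₂/(3EI) = 5.833/EI.
Slope continuity at Q: θ_0 = M_Q·5.833/EI, so M_Q = 1789/5.833 = 306.7 kN·m (hogging).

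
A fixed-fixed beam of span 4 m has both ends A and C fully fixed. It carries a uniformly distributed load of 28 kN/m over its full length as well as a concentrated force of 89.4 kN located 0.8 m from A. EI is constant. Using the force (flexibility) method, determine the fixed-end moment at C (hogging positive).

Release both end moments; the primary structure is a simply-supported span AC with redundants M_A and M_C.
Simple-span end rotations at A and C under the given loads:
  at A: UDL 28: wL³/(24EI) = 74.67/EI
  at C: UDL 28: wL³/(24EI) = 74.67/EI
  at A: point load 89.4 at a = 0.8: Pab(L + b)/(6LEI) = 68.66/EI
  at C: point load 89.4 at a = 0.8: Pab(L + a)/(6LEI) = 45.77/EI
  θ_A0 = 143.3/EI,  θ_C0 = 120.4/EI
Flexibility coefficients: a unit moment at one end gives L/(3EI) there and L/(6EI) at the far end, so f₁₁ = f₂₂ = 1.333/EI and f₁₂ = f₂₁ = 0.6667/EI.
Compatibility — zero rotation at each built-in end:
  1.333 M_A + 0.6667 M_C = 143.3
  0.6667 M_A + 1.333 M_C = 120.4
Solving the pair gives M_A = 83.11 kN·m and M_C = 48.78 kN·m (hogging).

M_C = 48.78 kN·m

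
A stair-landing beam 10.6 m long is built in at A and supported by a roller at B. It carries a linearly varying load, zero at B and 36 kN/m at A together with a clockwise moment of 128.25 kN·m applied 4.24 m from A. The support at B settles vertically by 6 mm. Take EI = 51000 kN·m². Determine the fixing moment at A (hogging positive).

Remove the prop at B; the released (primary) structure is a cantilever built in at A.
Primary-structure tip deflection at B by superposition:
  triangular load, peak 36 at the fixed end: w₀L⁴/(30EI) = 15150/EI
  clockwise couple 128.25 at a = 4.24: M₀a(2L − a)/(2EI) = 4611/EI
  δ_0 = 19761/EI
Tip deflection under a unit load at B: L³/(3EI) = 397/EI.
With EI = 51000 kN·m²: δ_0 = 0.38747 m and δ_{BB} = 0.007784 m/kN.
Compatibility — the beam at B must follow the support down by 0.006 m: δ_0 − R_B·δ_{BB} = 0.006, so R_B = (0.38747 − 0.006)/0.007784 = 49 kN.
Moment equilibrium about A: M_A = Σ(load moments about A) − R_B·L = 802.4 − 49×10.6 = 283 kN·m.

M_A = 283 kN·m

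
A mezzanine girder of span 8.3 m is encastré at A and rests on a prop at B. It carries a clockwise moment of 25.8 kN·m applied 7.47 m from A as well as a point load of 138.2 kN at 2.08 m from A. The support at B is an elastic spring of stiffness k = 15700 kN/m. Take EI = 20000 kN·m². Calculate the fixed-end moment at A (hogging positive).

Choose R_B as the redundant. The primary structure is the cantilever fixed at A.
Downward deflection at the released point B due to the loads:
  clockwise couple 25.8 at a = 7.47: M₀a(2L − a)/(2EI) = 879.8/EI
  point load 138.2 at a = 2.08: Pa²(3L − a)/(6EI) = 2274/EI
  δ_0 = 3154/EI
Tip deflection under a unit load at B: L³/(3EI) = 190.6/EI.
With EI = 20000 kN·m²: δ_0 = 0.15769 m and δ_{BB} = 0.00953 m/kN.
Compatibility — the spring shortens by R_B/k under the reaction it provides: δ_0 − R_B·δ_{BB} = R_B/k. With 1/k = 0.000064 m/kN, R_B = δ_0 / (δ_{BB} + 1/k) = 0.15769 / (0.00953 + 0.000064) = 16.44 kN.
Moment equilibrium about A: M_A = Σ(load moments about A) − R_B·L = 313.3 − 16.44×8.3 = 176.8 kN·m.

M_A = 176.8 kN·m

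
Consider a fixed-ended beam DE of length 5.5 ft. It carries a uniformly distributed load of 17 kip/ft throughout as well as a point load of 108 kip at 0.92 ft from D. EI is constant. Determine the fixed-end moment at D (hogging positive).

M_D = 111.8 kip·ft

Release both end moments; the primary structure is a simply-supported span DE with redundants M_D and M_E.
Simple-span end rotations at D and E under the given loads:
  at D: UDL 17: wL³/(24EI) = 117.8/EI
  at E: UDL 17: wL³/(24EI) = 117.8/EI
  at D: point load 108 at a = 0.92: Pab(L + b)/(6LEI) = 139/EI
  at E: point load 108 at a = 0.92: Pab(L + a)/(6LEI) = 88.53/EI
  θ_D0 = 256.9/EI,  θ_E0 = 206.4/EI
Flexibility coefficients: a unit moment at one end gives L/(3EI) there and L/(6EI) at the far end, so f₁₁ = f₂₂ = 1.833/EI and f₁₂ = f₂₁ = 0.9167/EI.
Compatibility — zero rotation at each built-in end:
  1.833 M_D + 0.9167 M_E = 256.9
  0.9167 M_D + 1.833 M_E = 206.4
Solving the pair gives M_D = 111.8 kip·ft and M_E = 56.69 kip·ft (hogging).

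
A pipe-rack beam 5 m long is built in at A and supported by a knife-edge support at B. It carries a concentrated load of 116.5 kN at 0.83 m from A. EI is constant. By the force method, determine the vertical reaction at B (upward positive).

Release the roller at B. Primary structure: cantilever fixed at A.
Primary-structure tip deflection at B by superposition:
  point load 116.5 at a = 0.83: Pa²(3L − a)/(6EI) = 189.5/EI
Flexibility coefficient — unit upward force at B: δ_{BB} = L³/(3EI) = 41.67/EI.
Compatibility at B: δ_0 − R_B·δ_{BB} = 0, so R_B = 189.5/41.67 = 4.549 kN.

R_B = 4.549 kN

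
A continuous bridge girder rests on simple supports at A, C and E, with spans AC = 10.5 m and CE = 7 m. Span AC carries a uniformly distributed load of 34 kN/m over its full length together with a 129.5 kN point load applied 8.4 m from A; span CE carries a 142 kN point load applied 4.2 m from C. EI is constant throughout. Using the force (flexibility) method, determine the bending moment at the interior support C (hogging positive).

M_C = 465.4 kN·m

Insert a hinge at C; M_C is the redundant, and each span becomes simply supported.
Rotations at C on the released spans (each span's end-slope, ×1/EI):
  span AC: UDL 34: wL³/(24EI) = 1640/EI
  span AC: point load 129.5 at a = 8.4: Pab(L + a)/(6LEI) = 685.3/EI
  span CE: point load 142 at a = 4.2: Pab(L + b)/(6LEI) = 389.6/EI
  relative rotation θ_0 = (2325 + 389.6)/EI = 2715/EI
A unit hogging moment at C produces rotation L₁/(3EI) + L₂/(3EI) = 5.833/EI.
Compatibility: M_C·(L₁+L₂)/(3EI) = θ_0, giving M_C = 465.4 kN·m (hogging).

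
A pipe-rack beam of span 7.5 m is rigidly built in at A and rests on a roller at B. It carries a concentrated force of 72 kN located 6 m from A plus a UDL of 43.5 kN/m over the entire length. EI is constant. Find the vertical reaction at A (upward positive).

R_A = 225.2 kN

Release the roller at B. Primary structure: cantilever fixed at A.
Free-end deflection of the primary structure under the applied loading (downward +):
  point load 72 at a = 6: Pa²(3L − a)/(6EI) = 7128/EI
  UDL 43.5: wL⁴/(8EI) = 17205/EI
  δ_0 = 24333/EI
Tip deflection under a unit load at B: L³/(3EI) = 140.6/EI.
Compatibility at B: δ_0 − R_B·δ_{BB} = 0, so R_B = 24333/140.6 = 173 kN.
Vertical equilibrium: R_A = ΣP − R_B = 398.2 − 173 = 225.2 kN.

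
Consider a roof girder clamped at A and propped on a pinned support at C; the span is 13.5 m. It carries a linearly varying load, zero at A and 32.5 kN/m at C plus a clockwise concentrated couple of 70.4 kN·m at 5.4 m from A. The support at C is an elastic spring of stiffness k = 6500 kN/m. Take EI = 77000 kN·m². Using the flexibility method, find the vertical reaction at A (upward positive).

R_A = 95.5 kN

Take the reaction at C as the redundant and release it; the primary structure is a cantilever fixed at A.
Deflection at C on the released cantilever, summing each load's contribution:
  triangular load, peak 32.5 at the free end: 11w₀L⁴/(120EI) = 98953/EI
  clockwise couple 70.4 at a = 5.4: M₀a(2L − a)/(2EI) = 4106/EI
  δ_0 = 103059/EI
Tip deflection under a unit load at C: L³/(3EI) = 820.1/EI.
With EI = 77000 kN·m²: δ_0 = 1.3384 m and δ_{CC} = 0.010651 m/kN.
Compatibility — the spring shortens by R_C/k under the reaction it provides: δ_0 − R_C·δ_{CC} = R_C/k. With 1/k = 0.000154 m/kN, R_C = δ_0 / (δ_{CC} + 1/k) = 1.3384 / (0.010651 + 0.000154) = 123.9 kN.
Vertical equilibrium: R_A = ΣP − R_C = 219.4 − 123.9 = 95.5 kN.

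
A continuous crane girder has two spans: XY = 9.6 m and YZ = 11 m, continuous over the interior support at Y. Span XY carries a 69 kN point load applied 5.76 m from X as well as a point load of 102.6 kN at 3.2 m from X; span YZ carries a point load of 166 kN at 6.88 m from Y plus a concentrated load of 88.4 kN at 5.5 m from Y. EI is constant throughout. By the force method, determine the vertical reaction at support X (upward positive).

Release continuity at Y by inserting a hinge; the redundant is the internal moment M_Y. The primary structure is two simply-supported spans XY and YZ.
Discontinuity in slope at Y on the released structure — sum the simple-span end rotations:
  span XY: point load 69 at a = 5.76: Pab(L + a)/(6LEI) = 407/EI
  span XY: point load 102.6 at a = 3.2: Pab(L + a)/(6LEI) = 466.9/EI
  span YZ: point load 166 at a = 6.88: Pab(L + b)/(6LEI) = 1078/EI
  span YZ: point load 88.4 at a = 5.5: Pab(L + b)/(6LEI) = 668.5/EI
  relative rotation θ_0 = (873.9 + 1746)/EI = 2620/EI
A unit hogging moment at Y produces rotation L₁/(3EI) + L₂/(3EI) = 6.867/EI.
Slope continuity at Y: θ_0 = M_Y·6.867/EI, so M_Y = 2620/6.867 = 381.6 kN·m (hogging).
Span XY, ΣM about X with M_Y applied at Y: R_Y^{XY}·9.6 = 725.8 + 381.6, so R_Y^{XY} = 115.4 kN and R_X = 171.6 − 115.4 = 56.25 kN.

R_X = 56.25 kN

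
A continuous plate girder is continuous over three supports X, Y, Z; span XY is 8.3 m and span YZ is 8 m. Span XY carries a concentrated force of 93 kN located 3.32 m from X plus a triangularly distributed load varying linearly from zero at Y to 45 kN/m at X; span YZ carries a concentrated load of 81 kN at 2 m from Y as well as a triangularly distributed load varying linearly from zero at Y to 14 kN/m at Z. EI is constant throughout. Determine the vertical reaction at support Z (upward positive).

R_Z = 28.09 kN

Insert a hinge at Y; M_Y is the redundant, and each span becomes simply supported.
Discontinuity in slope at Y on the released structure — sum the simple-span end rotations:
  span XY: point load 93 at a = 3.32: Pab(L + a)/(6LEI) = 358.8/EI
  span XY: triangular load, peak 45: 7w₀L³/(360EI) = 500.3/EI
  span YZ: point load 81 at a = 2: Pab(L + b)/(6LEI) = 283.5/EI
  span YZ: triangular load, peak 14: 7w₀L³/(360EI) = 139.4/EI
  relative rotation θ_0 = (859.1 + 422.9)/EI = 1282/EI
A unit hogging moment at Y produces rotation L₁/(3EI) + L₂/(3EI) = 5.433/EI.
Slope continuity at Y: θ_0 = M_Y·5.433/EI, so M_Y = 1282/5.433 = 235.9 kN·m (hogging).
Span YZ, ΣM about Z: R_Y^{YZ}·8 = 635.3 + 235.9, so R_Y^{YZ} = 108.9 kN and R_Z = 137 − 108.9 = 28.09 kN.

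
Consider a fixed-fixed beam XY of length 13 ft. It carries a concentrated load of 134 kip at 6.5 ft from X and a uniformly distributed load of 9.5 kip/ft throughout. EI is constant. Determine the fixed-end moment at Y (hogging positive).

Take the two fixed-end moments M_X, M_Y as redundants; the released structure is the simple span XY.
End rotations of the released simple span under the applied load (×1/EI):
  at X: point load 134 at a = 6.5: Pab(L + b)/(6LEI) = 1415/EI
  at Y: point load 134 at a = 6.5: Pab(L + a)/(6LEI) = 1415/EI
  at X: UDL 9.5: wL³/(24EI) = 869.6/EI
  at Y: UDL 9.5: wL³/(24EI) = 869.6/EI
  θ_X0 = 2285/EI,  θ_Y0 = 2285/EI
Flexibility coefficients: a unit moment at one end gives L/(3EI) there and L/(6EI) at the far end, so f₁₁ = f₂₂ = 4.333/EI and f₁₂ = f₂₁ = 2.167/EI.
Compatibility — zero rotation at each built-in end:
  4.333 M_X + 2.167 M_Y = 2285
  2.167 M_X + 4.333 M_Y = 2285
Solving the pair gives M_X = 351.5 kip·ft and M_Y = 351.5 kip·ft (hogging).

M_Y = 351.5 kip·ft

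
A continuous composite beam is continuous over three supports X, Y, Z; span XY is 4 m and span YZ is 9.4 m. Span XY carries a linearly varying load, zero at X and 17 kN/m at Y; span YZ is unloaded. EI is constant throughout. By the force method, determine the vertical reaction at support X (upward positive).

Release continuity at Y by inserting a hinge; the redundant is the internal moment M_Y. The primary structure is two simply-supported spans XY and YZ.
Discontinuity in slope at Y on the released structure — sum the simple-span end rotations:
  span XY: triangular load, peak 17: w₀L³/(45EI) = 24.18/EI
  relative rotation θ_0 = (24.18 + 0)/EI = 24.18/EI
A unit hogging moment at Y produces rotation L₁/(3EI) + L₂/(3EI) = 4.467/EI.
Compatibility: M_Y·(L₁+L₂)/(3EI) = θ_0, giving M_Y = 5.413 kN·m (hogging).
Span XY, ΣM about X with M_Y applied at Y: R_Y^{XY}·4 = 90.67 + 5.413, so R_Y^{XY} = 24.02 kN and R_X = 34 − 24.02 = 9.98 kN.

R_X = 9.98 kN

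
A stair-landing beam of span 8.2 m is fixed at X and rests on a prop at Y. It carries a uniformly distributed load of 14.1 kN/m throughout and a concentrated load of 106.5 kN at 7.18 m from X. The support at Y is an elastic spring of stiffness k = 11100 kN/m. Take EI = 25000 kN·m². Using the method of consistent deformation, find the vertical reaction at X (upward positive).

R_X = 93.61 kN

Remove the prop at Y; the released (primary) structure is a cantilever built in at X.
Deflection at Y on the released cantilever, summing each load's contribution:
  UDL 14.1: wL⁴/(8EI) = 7969/EI
  point load 106.5 at a = 7.18: Pa²(3L − a)/(6EI) = 15940/EI
  δ_0 = 23909/EI
Flexibility coefficient — unit upward force at Y: δ_{YY} = L³/(3EI) = 183.8/EI.
With EI = 25000 kN·m²: δ_0 = 0.95636 m and δ_{YY} = 0.007352 m/kN.
Compatibility — the spring shortens by R_Y/k under the reaction it provides: δ_0 − R_Y·δ_{YY} = R_Y/k. With 1/k = 0.00009 m/kN, R_Y = δ_0 / (δ_{YY} + 1/k) = 0.95636 / (0.007352 + 0.00009) = 128.5 kN.
Vertical equilibrium: R_X = ΣP − R_Y = 222.1 − 128.5 = 93.61 kN.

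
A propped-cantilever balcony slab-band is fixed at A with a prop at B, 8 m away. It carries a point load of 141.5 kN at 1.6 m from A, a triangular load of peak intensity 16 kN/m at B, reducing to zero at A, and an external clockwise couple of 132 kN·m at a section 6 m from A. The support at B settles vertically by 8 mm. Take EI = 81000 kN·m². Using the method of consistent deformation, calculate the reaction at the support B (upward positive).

R_B = 62.53 kN

Release the roller at B. Primary structure: cantilever fixed at A.
Downward deflection at the released point B due to the loads:
  point load 141.5 at a = 1.6: Pa²(3L − a)/(6EI) = 1352/EI
  triangular load, peak 16 at the free end: 11w₀L⁴/(120EI) = 6007/EI
  clockwise couple 132 at a = 6: M₀a(2L − a)/(2EI) = 3960/EI
  δ_0 = 11320/EI
Flexibility coefficient — unit upward force at B: δ_{BB} = L³/(3EI) = 170.7/EI.
With EI = 81000 kN·m²: δ_0 = 0.13975 m and δ_{BB} = 0.002107 m/kN.
Compatibility — the beam at B must follow the support down by 0.008 m: δ_0 − R_B·δ_{BB} = 0.008, so R_B = (0.13975 − 0.008)/0.002107 = 62.53 kN.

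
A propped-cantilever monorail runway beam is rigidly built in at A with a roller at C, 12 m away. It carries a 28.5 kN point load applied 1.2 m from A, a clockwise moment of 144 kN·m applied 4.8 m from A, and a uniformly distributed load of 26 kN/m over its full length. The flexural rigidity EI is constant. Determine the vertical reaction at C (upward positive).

R_C = 128.9 kN

Remove the prop at C; the released (primary) structure is a cantilever built in at A.
Primary-structure tip deflection at C by superposition:
  point load 28.5 at a = 1.2: Pa²(3L − a)/(6EI) = 238/EI
  clockwise couple 144 at a = 4.8: M₀a(2L − a)/(2EI) = 6636/EI
  UDL 26: wL⁴/(8EI) = 67392/EI
  δ_0 = 74266/EI
Tip deflection under a unit load at C: L³/(3EI) = 576/EI.
Compatibility at C: δ_0 − R_C·δ_{CC} = 0, so R_C = 74266/576 = 128.9 kN.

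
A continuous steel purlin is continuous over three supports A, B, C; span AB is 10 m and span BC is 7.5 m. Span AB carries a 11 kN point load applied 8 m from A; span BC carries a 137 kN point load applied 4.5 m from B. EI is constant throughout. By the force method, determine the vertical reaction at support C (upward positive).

R_C = 71.13 kN

Release continuity at B by inserting a hinge; the redundant is the internal moment M_B. The primary structure is two simply-supported spans AB and BC.
End slopes at the hinge B, treating each span as simply supported:
  span AB: point load 11 at a = 8: Pab(L + a)/(6LEI) = 52.8/EI
  span BC: point load 137 at a = 4.5: Pab(L + b)/(6LEI) = 431.6/EI
  relative rotation θ_0 = (52.8 + 431.6)/EI = 484.4/EI
A unit hogging moment at B produces rotation L₁/(3EI) + L₂/(3EI) = 5.833/EI.
Compatibility: M_B·(L₁+L₂)/(3EI) = θ_0, giving M_B = 83.03 kN·m (hogging).
Span BC, ΣM about C: R_B^{BC}·7.5 = 411 + 83.03, so R_B^{BC} = 65.87 kN and R_C = 137 − 65.87 = 71.13 kN.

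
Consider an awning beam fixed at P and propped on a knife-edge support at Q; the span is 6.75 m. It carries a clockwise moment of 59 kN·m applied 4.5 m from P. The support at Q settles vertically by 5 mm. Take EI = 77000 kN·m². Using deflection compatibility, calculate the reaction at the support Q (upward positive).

R_Q = 7.899 kN

Take the reaction at Q as the redundant and release it; the primary structure is a cantilever fixed at P.
Primary-structure tip deflection at Q by superposition:
  clockwise couple 59 at a = 4.5: M₀a(2L − a)/(2EI) = 1195/EI
Flexibility coefficient — unit upward force at Q: δ_{QQ} = L³/(3EI) = 102.5/EI.
With EI = 77000 kN·m²: δ_0 = 0.015516 m and δ_{QQ} = 0.001331 m/kN.
Compatibility — the beam at Q must follow the support down by 0.005 m: δ_0 − R_Q·δ_{QQ} = 0.005, so R_Q = (0.015516 − 0.005)/0.001331 = 7.899 kN.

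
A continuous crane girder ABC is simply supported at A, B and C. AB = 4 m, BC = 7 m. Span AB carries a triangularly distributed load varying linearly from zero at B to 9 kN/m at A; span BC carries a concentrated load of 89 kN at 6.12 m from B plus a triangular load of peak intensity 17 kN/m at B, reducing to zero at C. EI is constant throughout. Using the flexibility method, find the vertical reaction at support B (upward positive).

Insert a hinge at B; M_B is the redundant, and each span becomes simply supported.
Rotations at B on the released spans (each span's end-slope, ×1/EI):
  span AB: triangular load, peak 9: 7w₀L³/(360EI) = 11.2/EI
  span BC: point load 89 at a = 6.12: Pab(L + b)/(6LEI) = 89.93/EI
  span BC: triangular load, peak 17: w₀L³/(45EI) = 129.6/EI
  relative rotation θ_0 = (11.2 + 219.5)/EI = 230.7/EI
A unit hogging moment at B produces rotation L₁/(3EI) + L₂/(3EI) = 3.667/EI.
Slope continuity at B: θ_0 = M_B·3.667/EI, so M_B = 230.7/3.667 = 62.92 kN·m (hogging).
Span AB, ΣM about A with M_B applied at B: R_B^{AB}·4 = 24 + 62.92, so R_B^{AB} = 21.73 kN and R_A = 18 − 21.73 = -3.73 kN.
Span BC, ΣM about C: R_B^{BC}·7 = 356 + 62.92, so R_B^{BC} = 59.84 kN and R_C = 148.5 − 59.84 = 88.66 kN.
R_B = 21.73 + 59.84 = 81.57 kN.

R_B = 81.57 kN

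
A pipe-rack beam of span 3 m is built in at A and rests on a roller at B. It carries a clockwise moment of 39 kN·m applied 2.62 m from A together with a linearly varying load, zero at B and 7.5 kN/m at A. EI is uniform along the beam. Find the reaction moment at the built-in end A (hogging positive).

M_A = -14.06 kN·m

Choose R_B as the redundant. The primary structure is the cantilever fixed at A.
Free-end deflection of the primary structure under the applied loading (downward +):
  clockwise couple 39 at a = 2.62: M₀a(2L − a)/(2EI) = 172.7/EI
  triangular load, peak 7.5 at the fixed end: w₀L⁴/(30EI) = 20.25/EI
  δ_0 = 192.9/EI
Flexibility coefficient — unit upward force at B: δ_{BB} = L³/(3EI) = 9/EI.
The prop prevents deflection at B: R_B = δ_0/δ_{BB} = 192.9/9 = 21.44 kN.
Moment equilibrium about A: M_A = Σ(load moments about A) − R_B·L = 50.25 − 21.44×3 = -14.06 kN·m.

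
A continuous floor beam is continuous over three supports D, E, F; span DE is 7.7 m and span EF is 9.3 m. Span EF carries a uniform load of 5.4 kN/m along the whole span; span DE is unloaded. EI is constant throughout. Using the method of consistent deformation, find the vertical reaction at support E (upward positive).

Release continuity at E by inserting a hinge; the redundant is the internal moment M_E. The primary structure is two simply-supported spans DE and EF.
Discontinuity in slope at E on the released structure — sum the simple-span end rotations:
  span EF: UDL 5.4: wL³/(24EI) = 181/EI
  relative rotation θ_0 = (0 + 181)/EI = 181/EI
A unit hogging moment at E produces rotation L₁/(3EI) + L₂/(3EI) = 5.667/EI.
Compatibility: M_E·(L₁+L₂)/(3EI) = θ_0, giving M_E = 31.94 kN·m (hogging).
Span DE, ΣM about D with M_E applied at E: R_E^{DE}·7.7 = 0 + 31.94, so R_E^{DE} = 4.148 kN and R_D = 0 − 4.148 = -4.148 kN.
Span EF, ΣM about F: R_E^{EF}·9.3 = 233.5 + 31.94, so R_E^{EF} = 28.54 kN and R_F = 50.22 − 28.54 = 21.68 kN.
R_E = 4.148 + 28.54 = 32.69 kN.

R_E = 32.69 kN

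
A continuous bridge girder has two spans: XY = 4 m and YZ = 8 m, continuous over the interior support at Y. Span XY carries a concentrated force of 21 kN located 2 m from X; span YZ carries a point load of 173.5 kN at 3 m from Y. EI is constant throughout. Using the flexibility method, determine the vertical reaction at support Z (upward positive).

R_Z = 42.38 kN

Release continuity at Y by inserting a hinge; the redundant is the internal moment M_Y. The primary structure is two simply-supported spans XY and YZ.
Rotations at Y on the released spans (each span's end-slope, ×1/EI):
  span XY: point load 21 at a = 2: Pab(L + a)/(6LEI) = 21/EI
  span YZ: point load 173.5 at a = 3: Pab(L + b)/(6LEI) = 704.8/EI
  relative rotation θ_0 = (21 + 704.8)/EI = 725.8/EI
A unit hogging moment at Y produces rotation L₁/(3EI) + L₂/(3EI) = 4/EI.
Slope continuity at Y: θ_0 = M_Y·4/EI, so M_Y = 725.8/4 = 181.5 kN·m (hogging).
Span YZ, ΣM about Z: R_Y^{YZ}·8 = 867.5 + 181.5, so R_Y^{YZ} = 131.1 kN and R_Z = 173.5 − 131.1 = 42.38 kN.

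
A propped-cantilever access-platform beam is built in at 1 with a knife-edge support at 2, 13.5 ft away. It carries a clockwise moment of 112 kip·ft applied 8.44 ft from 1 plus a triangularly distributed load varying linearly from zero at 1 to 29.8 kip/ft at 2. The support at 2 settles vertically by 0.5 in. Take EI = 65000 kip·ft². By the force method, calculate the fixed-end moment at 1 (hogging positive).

Release the roller at 2. Primary structure: cantilever fixed at 1.
Free-end deflection of the primary structure under the applied loading (downward +):
  clockwise couple 112 at a = 8.44: M₀a(2L − a)/(2EI) = 8772/EI
  triangular load, peak 29.8 at the free end: 11w₀L⁴/(120EI) = 90732/EI
  δ_0 = 99505/EI
Tip deflection under a unit load at 2: L³/(3EI) = 820.1/EI.
With EI = 65000 kip·ft²: δ_0 = 1.5308 ft and δ_{22} = 0.012617 ft/kip.
Compatibility — the beam at 2 must follow the support down by 0.04167 ft: δ_0 − R_2·δ_{22} = 0.04167, so R_2 = (1.5308 − 0.04167)/0.012617 = 118 kip.
Moment equilibrium about 1: M_1 = Σ(load moments about 1) − R_2·L = 1922 − 118×13.5 = 329 kip·ft.

M_1 = 329 kip·ft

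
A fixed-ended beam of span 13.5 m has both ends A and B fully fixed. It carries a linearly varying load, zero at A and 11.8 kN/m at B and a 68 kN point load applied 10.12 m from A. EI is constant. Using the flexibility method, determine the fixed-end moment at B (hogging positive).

M_B = 236.7 kN·m

Take the two fixed-end moments M_A, M_B as redundants; the released structure is the simple span AB.
End rotations of the released simple span under the applied load (×1/EI):
  at A: triangular load, peak 11.8: 7w₀L³/(360EI) = 564.5/EI
  at B: triangular load, peak 11.8: w₀L³/(45EI) = 645.2/EI
  at A: point load 68 at a = 10.12: Pab(L + b)/(6LEI) = 484.7/EI
  at B: point load 68 at a = 10.12: Pab(L + a)/(6LEI) = 678.3/EI
  θ_A0 = 1049/EI,  θ_B0 = 1323/EI
Flexibility coefficients: a unit moment at one end gives L/(3EI) there and L/(6EI) at the far end, so f₁₁ = f₂₂ = 4.5/EI and f₁₂ = f₂₁ = 2.25/EI.
Compatibility — zero rotation at each built-in end:
  4.5 M_A + 2.25 M_B = 1049
  2.25 M_A + 4.5 M_B = 1323
Solving the pair gives M_A = 114.8 kN·m and M_B = 236.7 kN·m (hogging).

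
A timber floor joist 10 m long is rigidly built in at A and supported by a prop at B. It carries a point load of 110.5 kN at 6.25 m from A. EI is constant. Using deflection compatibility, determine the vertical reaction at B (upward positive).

R_B = 51.26 kN

Remove the prop at B; the released (primary) structure is a cantilever built in at A.
Downward deflection at the released point B due to the loads:
  point load 110.5 at a = 6.25: Pa²(3L − a)/(6EI) = 17086/EI
Tip deflection under a unit load at B: L³/(3EI) = 333.3/EI.
Compatibility at B: δ_0 − R_B·δ_{BB} = 0, so R_B = 17086/333.3 = 51.26 kN.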